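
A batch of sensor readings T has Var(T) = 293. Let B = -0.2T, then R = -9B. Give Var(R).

Var(B) = (-0.2)²·293 = 11.72.
Var(R) = (-9)²·11.72 = 949.32.

Var(R) = 949.32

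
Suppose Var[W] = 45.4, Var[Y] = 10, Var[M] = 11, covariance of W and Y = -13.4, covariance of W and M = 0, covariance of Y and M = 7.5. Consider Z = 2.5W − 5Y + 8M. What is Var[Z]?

Var[Z] = a²·Var[W] + b²·Var[Y] + c²·Var[M] + 2ab·covariance of W and Y + 2ac·covariance of W and M + 2bc·covariance of Y and M, with a = 2.5, b = -5, c = 8.
= 283.75 + 250 + 704 + 335 + 0 + (-600)
= 972.75.

Var[Z] = 972.75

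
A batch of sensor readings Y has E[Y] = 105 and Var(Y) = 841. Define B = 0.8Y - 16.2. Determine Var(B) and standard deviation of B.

B = 0.8Y - 16.2 is linear with a = 0.8, b = -16.2.
Var(B) = a²·Var(Y) = 0.8²·841 = 538.24 (the additive constant -16.2 does not affect variance).
standard deviation of Y = √841 = 29.
standard deviation of B = |a|·standard deviation of Y = |0.8|·29 = 23.2.

Var(B) = 538.24, standard deviation of B = 23.2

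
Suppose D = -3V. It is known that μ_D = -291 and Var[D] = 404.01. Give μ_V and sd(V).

μ_V = 97, sd(V) = 6.7

From D = -3V: μ_D = a·μ_V + b, so μ_V = (μ_D − b)/a = (-291 − 0)/(-3) = 97.
sd(D) = √404.01 = 20.1.
sd(D) = |a|·sd(V), so sd(V) = 20.1/|-3| = 6.7.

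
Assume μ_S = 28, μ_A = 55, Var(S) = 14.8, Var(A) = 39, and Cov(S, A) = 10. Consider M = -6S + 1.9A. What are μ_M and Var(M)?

μ_M = (-6)·μ_S + 1.9·μ_A = (-6)·28 + 1.9·55 = -63.5.
Var(M) = a²·Var(S) + b²·Var(A) + 2ab·Cov(S, A) with a = -6, b = 1.9.
= (-6)²·14.8 + 1.9²·39 + 2·(-6)·1.9·10
= 532.8 + 140.79 + (-228) = 445.59.

μ_M = -63.5, Var(M) = 445.59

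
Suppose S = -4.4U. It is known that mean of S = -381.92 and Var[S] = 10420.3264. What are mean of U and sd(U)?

mean of U = 86.8, sd(U) = 23.2

From S = -4.4U: mean of S = a·mean of U + b, so mean of U = (mean of S − b)/a = (-381.92 − 0)/(-4.4) = 86.8.
sd(S) = √10420.3264 = 102.08.
sd(S) = |a|·sd(U), so sd(U) = 102.08/|-4.4| = 23.2.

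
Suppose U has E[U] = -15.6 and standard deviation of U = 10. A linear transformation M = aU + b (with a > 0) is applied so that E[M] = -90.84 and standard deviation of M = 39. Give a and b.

a = 3.9, b = -30

standard deviation of M = a·standard deviation of U (a > 0), so a = 39/10 = 3.9.
E[M] = a·E[U] + b, so b = -90.84 − 3.9·(-15.6) = -30.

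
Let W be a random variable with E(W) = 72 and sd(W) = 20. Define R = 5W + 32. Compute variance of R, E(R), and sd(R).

R = 5W + 32 is linear with a = 5, b = 32.
variance of W = 20² = 400.
variance of R = a²·variance of W = 5²·400 = 10000 (the additive constant 32 does not affect variance).
E(R) = a·E(W) + b = 5·72 + 32 = 392.
sd(R) = |a|·sd(W) = |5|·20 = 100.

variance of R = 10000, E(R) = 392, sd(R) = 100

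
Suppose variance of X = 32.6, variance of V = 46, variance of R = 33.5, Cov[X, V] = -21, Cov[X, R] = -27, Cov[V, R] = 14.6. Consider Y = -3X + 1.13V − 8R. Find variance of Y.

variance of Y = 1078.5494

variance of Y = a²·variance of X + b²·variance of V + c²·variance of R + 2ab·Cov[X, V] + 2ac·Cov[X, R] + 2bc·Cov[V, R], with a = -3, b = 1.13, c = -8.
= 293.4 + 58.7374 + 2144 + 142.38 + (-1296) + (-263.968)
= 1078.5494.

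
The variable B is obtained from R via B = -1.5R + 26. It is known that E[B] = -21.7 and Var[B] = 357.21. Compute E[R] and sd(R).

E[R] = 31.8, sd(R) = 12.6

From B = -1.5R + 26: E[B] = a·E[R] + b, so E[R] = (E[B] − b)/a = (-21.7 − 26)/(-1.5) = 31.8.
sd(B) = √357.21 = 18.9.
sd(B) = |a|·sd(R), so sd(R) = 18.9/|-1.5| = 12.6.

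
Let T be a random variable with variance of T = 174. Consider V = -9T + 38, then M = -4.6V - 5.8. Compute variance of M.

variance of M = 298229.04

variance of V = (-9)²·174 = 14094.
variance of M = (-4.6)²·14094 = 298229.04.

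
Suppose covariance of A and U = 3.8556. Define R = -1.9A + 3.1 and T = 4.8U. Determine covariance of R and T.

covariance of R and T = -35.163072

covariance of R and T = a·c·covariance of A and U = (-1.9)·4.8·3.8556 = -35.163072. Additive constants drop out.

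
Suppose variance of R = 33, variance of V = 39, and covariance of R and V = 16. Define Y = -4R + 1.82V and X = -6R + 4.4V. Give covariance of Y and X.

By bilinearity, covariance of Y and X = ac·variance of R + bd·variance of V + (ad+bc)·covariance of R and V, with a=-4, b=1.82, c=-6, d=4.4.
ac·variance of R = (-4)·(-6)·33 = 792
bd·variance of V = 1.82·4.4·39 = 312.312
(ad+bc)·covariance of R and V = (-28.52)·16 = -456.32
covariance of Y and X = 792 + 312.312 + (-456.32) = 647.992.

covariance of Y and X = 647.992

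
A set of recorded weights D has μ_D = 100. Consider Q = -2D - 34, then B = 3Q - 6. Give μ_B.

μ_B = -708

μ_Q = (-2)·100 + (-34) = -234.
μ_B = 3·(-234) + (-6) = -708.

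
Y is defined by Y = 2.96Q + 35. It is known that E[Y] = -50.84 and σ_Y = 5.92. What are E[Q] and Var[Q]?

From Y = 2.96Q + 35: E[Y] = a·E[Q] + b, so E[Q] = (E[Y] − b)/a = (-50.84 − 35)/2.96 = -29.
Var[Y] = 5.92² = 35.0464.
Var[Y] = a²·Var[Q], so Var[Q] = 35.0464/2.96² = 4.

E[Q] = -29, Var[Q] = 4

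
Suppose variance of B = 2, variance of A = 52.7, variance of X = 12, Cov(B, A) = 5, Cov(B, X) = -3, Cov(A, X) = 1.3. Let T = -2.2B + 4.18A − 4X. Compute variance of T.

variance of T = 934.24348

variance of T = a²·variance of B + b²·variance of A + c²·variance of X + 2ab·Cov(B, A) + 2ac·Cov(B, X) + 2bc·Cov(A, X), with a = -2.2, b = 4.18, c = -4.
= 9.68 + 920.79548 + 192 + (-91.96) + (-52.8) + (-43.472)
= 934.24348.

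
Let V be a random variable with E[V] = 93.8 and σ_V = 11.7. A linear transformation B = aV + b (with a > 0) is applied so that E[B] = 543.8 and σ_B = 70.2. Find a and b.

σ_B = a·σ_V (a > 0), so a = 70.2/11.7 = 6.
E[B] = a·E[V] + b, so b = 543.8 − 6·93.8 = -19.

a = 6, b = -19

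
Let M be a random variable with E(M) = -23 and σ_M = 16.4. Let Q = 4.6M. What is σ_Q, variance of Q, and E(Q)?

σ_Q = 75.44, variance of Q = 5691.1936, E(Q) = -105.8

Q = 4.6M is linear with a = 4.6, b = 0.
σ_Q = |a|·σ_M = |4.6|·16.4 = 75.44.
variance of M = 16.4² = 268.96.
variance of Q = a²·variance of M = 4.6²·268.96 = 5691.1936.
E(Q) = a·E(M) + b = 4.6·(-23) = -105.8.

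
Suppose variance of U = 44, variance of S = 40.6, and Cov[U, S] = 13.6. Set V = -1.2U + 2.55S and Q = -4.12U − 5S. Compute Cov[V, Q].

By bilinearity, Cov[V, Q] = ac·variance of U + bd·variance of S + (ad+bc)·Cov[U, S], with a=-1.2, b=2.55, c=-4.12, d=-5.
ac·variance of U = (-1.2)·(-4.12)·44 = 217.536
bd·variance of S = 2.55·(-5)·40.6 = -517.65
(ad+bc)·Cov[U, S] = (-4.506)·13.6 = -61.2816
Cov[V, Q] = 217.536 + (-517.65) + (-61.2816) = -361.3956.

Cov[V, Q] = -361.3956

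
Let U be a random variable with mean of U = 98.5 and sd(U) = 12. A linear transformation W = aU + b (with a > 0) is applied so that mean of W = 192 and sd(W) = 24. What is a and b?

a = 2, b = -5

sd(W) = a·sd(U) (a > 0), so a = 24/12 = 2.
mean of W = a·mean of U + b, so b = 192 − 2·98.5 = -5.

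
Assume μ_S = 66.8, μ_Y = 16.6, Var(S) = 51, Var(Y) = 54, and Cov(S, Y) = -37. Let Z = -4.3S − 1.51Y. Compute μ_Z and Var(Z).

μ_Z = -312.306, Var(Z) = 585.6334

μ_Z = (-4.3)·μ_S + (-1.51)·μ_Y = (-4.3)·66.8 + (-1.51)·16.6 = -312.306.
Var(Z) = a²·Var(S) + b²·Var(Y) + 2ab·Cov(S, Y) with a = -4.3, b = -1.51.
= (-4.3)²·51 + (-1.51)²·54 + 2·(-4.3)·(-1.51)·(-37)
= 942.99 + 123.1254 + (-480.482) = 585.6334.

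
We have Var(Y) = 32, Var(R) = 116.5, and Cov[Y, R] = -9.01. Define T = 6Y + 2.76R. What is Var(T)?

Var(T) = 1741.0392

Var(T) = a²·Var(Y) + b²·Var(R) + 2ab·Cov[Y, R] with a = 6, b = 2.76.
= 6²·32 + 2.76²·116.5 + 2·6·2.76·(-9.01)
= 1152 + 887.4504 + (-298.4112) = 1741.0392.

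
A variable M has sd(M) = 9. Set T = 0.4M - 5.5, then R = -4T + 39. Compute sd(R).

sd(R) = 14.4

sd(T) = |0.4|·9 = 3.6.
sd(R) = |-4|·3.6 = 14.4.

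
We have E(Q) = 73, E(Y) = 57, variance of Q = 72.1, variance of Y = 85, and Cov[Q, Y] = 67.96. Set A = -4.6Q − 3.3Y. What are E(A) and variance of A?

E(A) = (-4.6)·E(Q) + (-3.3)·E(Y) = (-4.6)·73 + (-3.3)·57 = -523.9.
variance of A = a²·variance of Q + b²·variance of Y + 2ab·Cov[Q, Y] with a = -4.6, b = -3.3.
= (-4.6)²·72.1 + (-3.3)²·85 + 2·(-4.6)·(-3.3)·67.96
= 1525.636 + 925.65 + 2063.2656 = 4514.5516.

E(A) = -523.9, variance of A = 4514.5516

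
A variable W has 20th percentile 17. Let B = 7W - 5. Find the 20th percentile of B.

20th percentile of B = 114

Since a = 7 > 0 the transformation is increasing, so the 20th percentile of B = a·(P_{20} of W) + b = 7·17 + (-5) = 114.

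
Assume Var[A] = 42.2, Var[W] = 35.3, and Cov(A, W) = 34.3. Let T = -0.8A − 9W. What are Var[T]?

Var[T] = 3380.228

Var[T] = a²·Var[A] + b²·Var[W] + 2ab·Cov(A, W) with a = -0.8, b = -9.
= (-0.8)²·42.2 + (-9)²·35.3 + 2·(-0.8)·(-9)·34.3
= 27.008 + 2859.3 + 493.92 = 3380.228.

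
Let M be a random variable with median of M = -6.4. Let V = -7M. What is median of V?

median of V = 44.8

A linear map preserves order up to sign, so median of V = a·median of M + b = (-7)·(-6.4) = 44.8.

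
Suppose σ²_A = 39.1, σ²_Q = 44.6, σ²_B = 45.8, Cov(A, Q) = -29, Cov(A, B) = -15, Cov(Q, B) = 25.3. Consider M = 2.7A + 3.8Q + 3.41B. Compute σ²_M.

σ²_M = a²·σ²_A + b²·σ²_Q + c²·σ²_B + 2ab·Cov(A, Q) + 2ac·Cov(A, B) + 2bc·Cov(Q, B), with a = 2.7, b = 3.8, c = 3.41.
= 285.039 + 644.024 + 532.56698 + (-595.08) + (-276.21) + 655.6748
= 1246.01478.

σ²_M = 1246.01478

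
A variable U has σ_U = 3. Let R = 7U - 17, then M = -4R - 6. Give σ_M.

σ_M = 84

σ_R = |7|·3 = 21.
σ_M = |-4|·21 = 84.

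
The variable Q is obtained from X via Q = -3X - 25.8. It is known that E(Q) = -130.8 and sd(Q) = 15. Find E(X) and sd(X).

E(X) = 35, sd(X) = 5

From Q = -3X - 25.8: E(Q) = a·E(X) + b, so E(X) = (E(Q) − b)/a = (-130.8 − (-25.8))/(-3) = 35.
sd(Q) = |a|·sd(X), so sd(X) = 15/|-3| = 5.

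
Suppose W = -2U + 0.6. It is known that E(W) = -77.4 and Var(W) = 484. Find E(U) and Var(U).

From W = -2U + 0.6: E(W) = a·E(U) + b, so E(U) = (E(W) − b)/a = (-77.4 − 0.6)/(-2) = 39.
Var(W) = a²·Var(U), so Var(U) = 484/(-2)² = 121.

E(U) = 39, Var(U) = 121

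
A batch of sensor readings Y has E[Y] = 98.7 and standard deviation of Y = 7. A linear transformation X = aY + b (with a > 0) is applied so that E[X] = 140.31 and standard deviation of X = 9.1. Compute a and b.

a = 1.3, b = 12

standard deviation of X = a·standard deviation of Y (a > 0), so a = 9.1/7 = 1.3.
E[X] = a·E[Y] + b, so b = 140.31 − 1.3·98.7 = 12.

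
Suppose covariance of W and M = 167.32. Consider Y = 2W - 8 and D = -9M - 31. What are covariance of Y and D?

covariance of Y and D = a·c·covariance of W and M = 2·(-9)·167.32 = -3011.76. Additive constants drop out.

covariance of Y and D = -3011.76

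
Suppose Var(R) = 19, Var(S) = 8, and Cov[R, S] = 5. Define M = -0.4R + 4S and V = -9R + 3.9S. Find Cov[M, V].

By bilinearity, Cov[M, V] = ac·Var(R) + bd·Var(S) + (ad+bc)·Cov[R, S], with a=-0.4, b=4, c=-9, d=3.9.
ac·Var(R) = (-0.4)·(-9)·19 = 68.4
bd·Var(S) = 4·3.9·8 = 124.8
(ad+bc)·Cov[R, S] = (-37.56)·5 = -187.8
Cov[M, V] = 68.4 + 124.8 + (-187.8) = 5.4.

Cov[M, V] = 5.4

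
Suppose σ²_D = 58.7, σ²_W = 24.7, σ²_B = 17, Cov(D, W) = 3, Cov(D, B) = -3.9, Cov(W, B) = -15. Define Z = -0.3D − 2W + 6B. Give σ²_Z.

σ²_Z = a²·σ²_D + b²·σ²_W + c²·σ²_B + 2ab·Cov(D, W) + 2ac·Cov(D, B) + 2bc·Cov(W, B), with a = -0.3, b = -2, c = 6.
= 5.283 + 98.8 + 612 + 3.6 + 14.04 + 360
= 1093.723.

σ²_Z = 1093.723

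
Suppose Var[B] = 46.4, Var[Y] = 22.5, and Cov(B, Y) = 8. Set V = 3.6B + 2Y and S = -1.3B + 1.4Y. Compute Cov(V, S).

By bilinearity, Cov(V, S) = ac·Var[B] + bd·Var[Y] + (ad+bc)·Cov(B, Y), with a=3.6, b=2, c=-1.3, d=1.4.
ac·Var[B] = 3.6·(-1.3)·46.4 = -217.152
bd·Var[Y] = 2·1.4·22.5 = 63
(ad+bc)·Cov(B, Y) = (2.44)·8 = 19.52
Cov(V, S) = -217.152 + 63 + 19.52 = -134.632.

Cov(V, S) = -134.632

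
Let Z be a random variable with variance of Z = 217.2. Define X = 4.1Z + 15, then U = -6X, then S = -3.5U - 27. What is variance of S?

variance of X = 4.1²·217.2 = 3651.132.
variance of U = (-6)²·3651.132 = 131440.752.
variance of S = (-3.5)²·131440.752 = 1610149.212.

variance of S = 1610149.212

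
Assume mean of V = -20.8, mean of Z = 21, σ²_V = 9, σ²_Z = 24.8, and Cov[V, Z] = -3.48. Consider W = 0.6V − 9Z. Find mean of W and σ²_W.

mean of W = -201.48, σ²_W = 2049.624

mean of W = 0.6·mean of V + (-9)·mean of Z = 0.6·(-20.8) + (-9)·21 = -201.48.
σ²_W = a²·σ²_V + b²·σ²_Z + 2ab·Cov[V, Z] with a = 0.6, b = -9.
= 0.6²·9 + (-9)²·24.8 + 2·0.6·(-9)·(-3.48)
= 3.24 + 2008.8 + 37.584 = 2049.624.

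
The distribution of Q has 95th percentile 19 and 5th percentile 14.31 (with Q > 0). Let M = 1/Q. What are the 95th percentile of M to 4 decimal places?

95th percentile of M = 0.0699

1/Q is decreasing on Q > 0, so percentile order reverses: P_{95}(M) uses P_{5}(Q) = 14.31.
P_{95}(M) = 1/14.31 ≈ 0.0699.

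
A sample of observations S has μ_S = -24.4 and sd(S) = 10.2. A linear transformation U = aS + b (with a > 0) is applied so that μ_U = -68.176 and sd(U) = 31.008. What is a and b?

a = 3.04, b = 6

sd(U) = a·sd(S) (a > 0), so a = 31.008/10.2 = 3.04.
μ_U = a·μ_S + b, so b = -68.176 − 3.04·(-24.4) = 6.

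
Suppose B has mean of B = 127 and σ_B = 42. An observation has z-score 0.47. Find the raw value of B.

B = mean of B + z·σ_B = 127 + 0.47·42 = 146.74.

B = 146.74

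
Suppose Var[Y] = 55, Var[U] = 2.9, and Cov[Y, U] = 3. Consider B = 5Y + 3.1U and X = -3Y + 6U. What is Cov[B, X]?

By bilinearity, Cov[B, X] = ac·Var[Y] + bd·Var[U] + (ad+bc)·Cov[Y, U], with a=5, b=3.1, c=-3, d=6.
ac·Var[Y] = 5·(-3)·55 = -825
bd·Var[U] = 3.1·6·2.9 = 53.94
(ad+bc)·Cov[Y, U] = (20.7)·3 = 62.1
Cov[B, X] = -825 + 53.94 + 62.1 = -708.96.

Cov[B, X] = -708.96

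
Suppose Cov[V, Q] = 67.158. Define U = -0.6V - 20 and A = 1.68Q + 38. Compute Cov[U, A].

Cov[U, A] = a·c·Cov[V, Q] = (-0.6)·1.68·67.158 = -67.695264. Additive constants drop out.

Cov[U, A] = -67.695264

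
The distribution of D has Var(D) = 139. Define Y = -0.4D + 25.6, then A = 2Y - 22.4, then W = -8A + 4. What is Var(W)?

Var(Y) = (-0.4)²·139 = 22.24.
Var(A) = 2²·22.24 = 88.96.
Var(W) = (-8)²·88.96 = 5693.44.

Var(W) = 5693.44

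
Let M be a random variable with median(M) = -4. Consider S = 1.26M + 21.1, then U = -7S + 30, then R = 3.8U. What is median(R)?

median(R) = -313.196

median(S) = 1.26·(-4) + 21.1 = 16.06.
median(U) = (-7)·16.06 + 30 = -82.42.
median(R) = 3.8·(-82.42) = -313.196.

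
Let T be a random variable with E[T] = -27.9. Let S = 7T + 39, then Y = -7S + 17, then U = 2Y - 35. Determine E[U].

E[S] = 7·(-27.9) + 39 = -156.3.
E[Y] = (-7)·(-156.3) + 17 = 1111.1.
E[U] = 2·1111.1 + (-35) = 2187.2.

E[U] = 2187.2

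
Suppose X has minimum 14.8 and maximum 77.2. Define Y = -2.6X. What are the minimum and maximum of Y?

a = -2.6 < 0, so order reverses: min(Y) = a·max(X)+b = (-2.6)·77.2 = -200.72; max(Y) = a·min(X)+b = (-2.6)·14.8 = -38.48.

min(Y) = -200.72, max(Y) = -38.48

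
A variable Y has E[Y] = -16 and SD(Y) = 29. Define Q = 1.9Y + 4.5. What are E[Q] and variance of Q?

E[Q] = -25.9, variance of Q = 3036.01

Q = 1.9Y + 4.5 is linear with a = 1.9, b = 4.5.
E[Q] = a·E[Y] + b = 1.9·(-16) + 4.5 = -25.9.
variance of Y = 29² = 841.
variance of Q = a²·variance of Y = 1.9²·841 = 3036.01 (the additive constant 4.5 does not affect variance).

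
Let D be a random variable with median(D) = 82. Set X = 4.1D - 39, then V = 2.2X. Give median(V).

median(X) = 4.1·82 + (-39) = 297.2.
median(V) = 2.2·297.2 = 653.84.

median(V) = 653.84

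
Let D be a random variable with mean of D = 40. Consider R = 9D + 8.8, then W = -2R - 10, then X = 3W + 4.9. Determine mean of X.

mean of X = -2237.9

mean of R = 9·40 + 8.8 = 368.8.
mean of W = (-2)·368.8 + (-10) = -747.6.
mean of X = 3·(-747.6) + 4.9 = -2237.9.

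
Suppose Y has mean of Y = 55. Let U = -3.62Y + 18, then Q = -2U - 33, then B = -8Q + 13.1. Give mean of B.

mean of B = -2620.5

mean of U = (-3.62)·55 + 18 = -181.1.
mean of Q = (-2)·(-181.1) + (-33) = 329.2.
mean of B = (-8)·329.2 + 13.1 = -2620.5.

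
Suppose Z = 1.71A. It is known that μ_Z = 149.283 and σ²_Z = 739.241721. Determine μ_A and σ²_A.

From Z = 1.71A: μ_Z = a·μ_A + b, so μ_A = (μ_Z − b)/a = (149.283 − 0)/1.71 = 87.3.
σ²_Z = a²·σ²_A, so σ²_A = 739.241721/1.71² = 252.81.

μ_A = 87.3, σ²_A = 252.81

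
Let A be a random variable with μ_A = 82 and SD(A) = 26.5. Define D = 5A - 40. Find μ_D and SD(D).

μ_D = 370, SD(D) = 132.5

D = 5A - 40 is linear with a = 5, b = -40.
μ_D = a·μ_A + b = 5·82 + (-40) = 370.
SD(D) = |a|·SD(A) = |5|·26.5 = 132.5.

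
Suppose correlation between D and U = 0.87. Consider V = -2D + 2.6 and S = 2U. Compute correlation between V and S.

correlation between V and S = -0.87

Linear rescalings preserve |correlation|; the slopes -2 and 2 have opposite signs, so the correlation flips sign: correlation between V and S = −correlation between D and U = -0.87.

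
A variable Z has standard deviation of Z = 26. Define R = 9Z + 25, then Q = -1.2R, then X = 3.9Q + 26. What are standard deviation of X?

standard deviation of X = 1095.12

standard deviation of R = |9|·26 = 234.
standard deviation of Q = |-1.2|·234 = 280.8.
standard deviation of X = |3.9|·280.8 = 1095.12.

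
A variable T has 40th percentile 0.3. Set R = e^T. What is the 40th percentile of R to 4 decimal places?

40th percentile of R = 1.3499

e^T is increasing, so P_{40}(R) = g(P_{40}(T)) ≈ 1.3499.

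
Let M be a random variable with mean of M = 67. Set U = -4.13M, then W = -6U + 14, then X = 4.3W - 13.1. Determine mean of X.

mean of X = 7186.218

mean of U = (-4.13)·67 = -276.71.
mean of W = (-6)·(-276.71) + 14 = 1674.26.
mean of X = 4.3·1674.26 + (-13.1) = 7186.218.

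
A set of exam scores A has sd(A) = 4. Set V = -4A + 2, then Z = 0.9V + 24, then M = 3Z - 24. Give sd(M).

sd(M) = 43.2

sd(V) = |-4|·4 = 16.
sd(Z) = |0.9|·16 = 14.4.
sd(M) = |3|·14.4 = 43.2.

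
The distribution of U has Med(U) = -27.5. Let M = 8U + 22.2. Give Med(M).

A linear map preserves order up to sign, so Med(M) = a·Med(U) + b = 8·(-27.5) + 22.2 = -197.8.

Med(M) = -197.8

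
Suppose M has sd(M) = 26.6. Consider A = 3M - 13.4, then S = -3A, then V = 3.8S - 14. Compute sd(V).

sd(V) = 909.72

sd(A) = |3|·26.6 = 79.8.
sd(S) = |-3|·79.8 = 239.4.
sd(V) = |3.8|·239.4 = 909.72.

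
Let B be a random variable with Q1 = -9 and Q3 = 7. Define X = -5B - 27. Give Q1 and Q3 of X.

Q1(X) = -62, Q3(X) = 18

a = -5 < 0 reverses order: Q1(X) comes from Q3(B), Q3(X) from Q1(B).
Q1(X) = (-5)·7 + (-27) = -62; Q3(X) = (-5)·(-9) + (-27) = 18.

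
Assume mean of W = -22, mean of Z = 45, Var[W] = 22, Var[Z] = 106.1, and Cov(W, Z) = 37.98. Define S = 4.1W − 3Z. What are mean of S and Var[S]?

mean of S = 4.1·mean of W + (-3)·mean of Z = 4.1·(-22) + (-3)·45 = -225.2.
Var[S] = a²·Var[W] + b²·Var[Z] + 2ab·Cov(W, Z) with a = 4.1, b = -3.
= 4.1²·22 + (-3)²·106.1 + 2·4.1·(-3)·37.98
= 369.82 + 954.9 + (-934.308) = 390.412.

mean of S = -225.2, Var[S] = 390.412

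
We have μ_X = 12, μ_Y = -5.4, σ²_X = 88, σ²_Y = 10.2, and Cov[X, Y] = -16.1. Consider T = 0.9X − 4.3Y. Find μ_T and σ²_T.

μ_T = 34.02, σ²_T = 384.492

μ_T = 0.9·μ_X + (-4.3)·μ_Y = 0.9·12 + (-4.3)·(-5.4) = 34.02.
σ²_T = a²·σ²_X + b²·σ²_Y + 2ab·Cov[X, Y] with a = 0.9, b = -4.3.
= 0.9²·88 + (-4.3)²·10.2 + 2·0.9·(-4.3)·(-16.1)
= 71.28 + 188.598 + 124.614 = 384.492.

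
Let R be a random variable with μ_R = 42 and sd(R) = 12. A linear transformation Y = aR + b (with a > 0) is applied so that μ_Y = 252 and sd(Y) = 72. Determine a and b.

sd(Y) = a·sd(R) (a > 0), so a = 72/12 = 6.
μ_Y = a·μ_R + b, so b = 252 − 6·42 = 0.

a = 6, b = 0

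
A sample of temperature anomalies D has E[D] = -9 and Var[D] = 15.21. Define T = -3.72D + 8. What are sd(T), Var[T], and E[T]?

sd(T) = 14.508, Var[T] = 210.482064, E[T] = 41.48

T = -3.72D + 8 is linear with a = -3.72, b = 8.
sd(D) = √15.21 = 3.9.
sd(T) = |a|·sd(D) = |-3.72|·3.9 = 14.508.
Var[T] = a²·Var[D] = (-3.72)²·15.21 = 210.482064 (the additive constant 8 does not affect variance).
E[T] = a·E[D] + b = (-3.72)·(-9) + 8 = 41.48.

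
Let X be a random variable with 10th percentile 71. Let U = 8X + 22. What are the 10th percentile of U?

Since a = 8 > 0 the transformation is increasing, so the 10th percentile of U = a·(P_{10} of X) + b = 8·71 + 22 = 590.

10th percentile of U = 590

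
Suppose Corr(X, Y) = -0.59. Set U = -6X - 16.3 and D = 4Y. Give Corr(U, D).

Corr(U, D) = 0.59

Linear rescalings preserve |correlation|; the slopes -6 and 4 have opposite signs, so the correlation flips sign: Corr(U, D) = −Corr(X, Y) = 0.59.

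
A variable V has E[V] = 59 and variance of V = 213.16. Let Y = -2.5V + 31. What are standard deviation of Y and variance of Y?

standard deviation of Y = 36.5, variance of Y = 1332.25

Y = -2.5V + 31 is linear with a = -2.5, b = 31.
standard deviation of V = √213.16 = 14.6.
standard deviation of Y = |a|·standard deviation of V = |-2.5|·14.6 = 36.5.
variance of Y = a²·variance of V = (-2.5)²·213.16 = 1332.25 (the additive constant 31 does not affect variance).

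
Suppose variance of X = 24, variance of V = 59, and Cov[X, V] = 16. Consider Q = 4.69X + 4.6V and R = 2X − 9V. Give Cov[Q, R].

By bilinearity, Cov[Q, R] = ac·variance of X + bd·variance of V + (ad+bc)·Cov[X, V], with a=4.69, b=4.6, c=2, d=-9.
ac·variance of X = 4.69·2·24 = 225.12
bd·variance of V = 4.6·(-9)·59 = -2442.6
(ad+bc)·Cov[X, V] = (-33.01)·16 = -528.16
Cov[Q, R] = 225.12 + (-2442.6) + (-528.16) = -2745.64.

Cov[Q, R] = -2745.64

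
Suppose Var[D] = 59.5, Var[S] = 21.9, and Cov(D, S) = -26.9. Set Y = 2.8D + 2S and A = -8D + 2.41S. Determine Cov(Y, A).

Cov(Y, A) = -978.3632

By bilinearity, Cov(Y, A) = ac·Var[D] + bd·Var[S] + (ad+bc)·Cov(D, S), with a=2.8, b=2, c=-8, d=2.41.
ac·Var[D] = 2.8·(-8)·59.5 = -1332.8
bd·Var[S] = 2·2.41·21.9 = 105.558
(ad+bc)·Cov(D, S) = (-9.252)·(-26.9) = 248.8788
Cov(Y, A) = -1332.8 + 105.558 + 248.8788 = -978.3632.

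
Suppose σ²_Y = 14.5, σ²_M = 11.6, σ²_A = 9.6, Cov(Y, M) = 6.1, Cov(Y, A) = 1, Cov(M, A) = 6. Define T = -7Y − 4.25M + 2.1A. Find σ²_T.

σ²_T = 1188.811

σ²_T = a²·σ²_Y + b²·σ²_M + c²·σ²_A + 2ab·Cov(Y, M) + 2ac·Cov(Y, A) + 2bc·Cov(M, A), with a = -7, b = -4.25, c = 2.1.
= 710.5 + 209.525 + 42.336 + 362.95 + (-29.4) + (-107.1)
= 1188.811.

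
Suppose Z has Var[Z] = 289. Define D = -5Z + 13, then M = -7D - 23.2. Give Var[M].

Var[D] = (-5)²·289 = 7225.
Var[M] = (-7)²·7225 = 354025.

Var[M] = 354025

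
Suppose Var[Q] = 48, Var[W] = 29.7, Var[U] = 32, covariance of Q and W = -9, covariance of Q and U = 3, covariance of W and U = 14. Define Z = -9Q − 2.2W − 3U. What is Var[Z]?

Var[Z] = 4310.148

Var[Z] = a²·Var[Q] + b²·Var[W] + c²·Var[U] + 2ab·covariance of Q and W + 2ac·covariance of Q and U + 2bc·covariance of W and U, with a = -9, b = -2.2, c = -3.
= 3888 + 143.748 + 288 + (-356.4) + 162 + 184.8
= 4310.148.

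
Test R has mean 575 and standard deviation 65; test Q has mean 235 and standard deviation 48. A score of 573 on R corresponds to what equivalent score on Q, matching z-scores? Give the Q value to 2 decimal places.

z = (573 − 575)/65 ≈ -0.0308.
Q = 235 + z·48 = 235 + (573 − 575)·48/65 ≈ 233.52.

Q = 233.52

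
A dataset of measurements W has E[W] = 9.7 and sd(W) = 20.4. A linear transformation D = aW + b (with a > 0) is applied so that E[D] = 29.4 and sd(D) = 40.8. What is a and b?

a = 2, b = 10

sd(D) = a·sd(W) (a > 0), so a = 40.8/20.4 = 2.
E[D] = a·E[W] + b, so b = 29.4 − 2·9.7 = 10.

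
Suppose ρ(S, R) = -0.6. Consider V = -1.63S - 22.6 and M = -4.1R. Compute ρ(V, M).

Linear rescalings preserve correlation up to sign; here the slopes -1.63 and -4.1 have the same sign, so ρ(V, M) = ρ(S, R) = -0.6.

ρ(V, M) = -0.6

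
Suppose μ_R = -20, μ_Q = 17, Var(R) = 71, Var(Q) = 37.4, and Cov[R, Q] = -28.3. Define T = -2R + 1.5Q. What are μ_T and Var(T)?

μ_T = (-2)·μ_R + 1.5·μ_Q = (-2)·(-20) + 1.5·17 = 65.5.
Var(T) = a²·Var(R) + b²·Var(Q) + 2ab·Cov[R, Q] with a = -2, b = 1.5.
= (-2)²·71 + 1.5²·37.4 + 2·(-2)·1.5·(-28.3)
= 284 + 84.15 + 169.8 = 537.95.

μ_T = 65.5, Var(T) = 537.95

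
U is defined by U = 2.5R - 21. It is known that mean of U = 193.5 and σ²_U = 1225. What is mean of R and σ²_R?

mean of R = 85.8, σ²_R = 196

From U = 2.5R - 21: mean of U = a·mean of R + b, so mean of R = (mean of U − b)/a = (193.5 − (-21))/2.5 = 85.8.
σ²_U = a²·σ²_R, so σ²_R = 1225/2.5² = 196.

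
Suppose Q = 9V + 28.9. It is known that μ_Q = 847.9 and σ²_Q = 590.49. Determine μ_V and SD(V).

From Q = 9V + 28.9: μ_Q = a·μ_V + b, so μ_V = (μ_Q − b)/a = (847.9 − 28.9)/9 = 91.
SD(Q) = √590.49 = 24.3.
SD(Q) = |a|·SD(V), so SD(V) = 24.3/|9| = 2.7.

μ_V = 91, SD(V) = 2.7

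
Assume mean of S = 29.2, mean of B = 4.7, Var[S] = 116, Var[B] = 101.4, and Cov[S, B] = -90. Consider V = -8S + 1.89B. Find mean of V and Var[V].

mean of V = -224.717, Var[V] = 10507.81094

mean of V = (-8)·mean of S + 1.89·mean of B = (-8)·29.2 + 1.89·4.7 = -224.717.
Var[V] = a²·Var[S] + b²·Var[B] + 2ab·Cov[S, B] with a = -8, b = 1.89.
= (-8)²·116 + 1.89²·101.4 + 2·(-8)·1.89·(-90)
= 7424 + 362.21094 + 2721.6 = 10507.81094.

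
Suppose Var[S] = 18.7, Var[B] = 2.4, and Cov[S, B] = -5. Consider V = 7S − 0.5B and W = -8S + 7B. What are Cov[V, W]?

Cov[V, W] = -1320.6

By bilinearity, Cov[V, W] = ac·Var[S] + bd·Var[B] + (ad+bc)·Cov[S, B], with a=7, b=-0.5, c=-8, d=7.
ac·Var[S] = 7·(-8)·18.7 = -1047.2
bd·Var[B] = (-0.5)·7·2.4 = -8.4
(ad+bc)·Cov[S, B] = (53)·(-5) = -265
Cov[V, W] = -1047.2 + (-8.4) + (-265) = -1320.6.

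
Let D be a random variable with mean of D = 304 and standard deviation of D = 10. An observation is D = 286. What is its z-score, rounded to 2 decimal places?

z = (D − mean of D) / standard deviation of D = (286 − 304) / 10 = -1.80.

z = -1.80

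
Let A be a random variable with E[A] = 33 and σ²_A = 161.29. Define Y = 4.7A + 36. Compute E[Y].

Y = 4.7A + 36 is linear with a = 4.7, b = 36.
E[Y] = a·E[A] + b = 4.7·33 + 36 = 191.1.

E[Y] = 191.1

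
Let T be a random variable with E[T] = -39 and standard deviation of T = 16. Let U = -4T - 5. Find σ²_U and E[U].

σ²_U = 4096, E[U] = 151

U = -4T - 5 is linear with a = -4, b = -5.
σ²_T = 16² = 256.
σ²_U = a²·σ²_T = (-4)²·256 = 4096 (the additive constant -5 does not affect variance).
E[U] = a·E[T] + b = (-4)·(-39) + (-5) = 151.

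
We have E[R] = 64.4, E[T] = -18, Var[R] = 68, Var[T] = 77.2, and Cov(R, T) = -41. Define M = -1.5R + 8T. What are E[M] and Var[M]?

E[M] = (-1.5)·E[R] + 8·E[T] = (-1.5)·64.4 + 8·(-18) = -240.6.
Var[M] = a²·Var[R] + b²·Var[T] + 2ab·Cov(R, T) with a = -1.5, b = 8.
= (-1.5)²·68 + 8²·77.2 + 2·(-1.5)·8·(-41)
= 153 + 4940.8 + 984 = 6077.8.

E[M] = -240.6, Var[M] = 6077.8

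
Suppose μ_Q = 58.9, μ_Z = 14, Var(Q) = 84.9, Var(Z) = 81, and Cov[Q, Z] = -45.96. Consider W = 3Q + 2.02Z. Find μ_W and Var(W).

μ_W = 3·μ_Q + 2.02·μ_Z = 3·58.9 + 2.02·14 = 204.98.
Var(W) = a²·Var(Q) + b²·Var(Z) + 2ab·Cov[Q, Z] with a = 3, b = 2.02.
= 3²·84.9 + 2.02²·81 + 2·3·2.02·(-45.96)
= 764.1 + 330.5124 + (-557.0352) = 537.5772.

μ_W = 204.98, Var(W) = 537.5772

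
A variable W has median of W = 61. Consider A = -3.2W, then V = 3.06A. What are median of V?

median of A = (-3.2)·61 = -195.2.
median of V = 3.06·(-195.2) = -597.312.

median of V = -597.312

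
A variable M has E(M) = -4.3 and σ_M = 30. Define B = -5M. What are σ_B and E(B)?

σ_B = 150, E(B) = 21.5

B = -5M is linear with a = -5, b = 0.
σ_B = |a|·σ_M = |-5|·30 = 150.
E(B) = a·E(M) + b = (-5)·(-4.3) = 21.5.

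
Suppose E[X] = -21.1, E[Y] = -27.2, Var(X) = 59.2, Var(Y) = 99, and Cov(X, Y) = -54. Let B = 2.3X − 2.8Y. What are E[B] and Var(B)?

E[B] = 27.63, Var(B) = 1784.848

E[B] = 2.3·E[X] + (-2.8)·E[Y] = 2.3·(-21.1) + (-2.8)·(-27.2) = 27.63.
Var(B) = a²·Var(X) + b²·Var(Y) + 2ab·Cov(X, Y) with a = 2.3, b = -2.8.
= 2.3²·59.2 + (-2.8)²·99 + 2·2.3·(-2.8)·(-54)
= 313.168 + 776.16 + 695.52 = 1784.848.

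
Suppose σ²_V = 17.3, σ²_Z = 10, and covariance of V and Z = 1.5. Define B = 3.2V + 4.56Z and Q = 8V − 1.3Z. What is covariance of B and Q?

By bilinearity, covariance of B and Q = ac·σ²_V + bd·σ²_Z + (ad+bc)·covariance of V and Z, with a=3.2, b=4.56, c=8, d=-1.3.
ac·σ²_V = 3.2·8·17.3 = 442.88
bd·σ²_Z = 4.56·(-1.3)·10 = -59.28
(ad+bc)·covariance of V and Z = (32.32)·1.5 = 48.48
covariance of B and Q = 442.88 + (-59.28) + 48.48 = 432.08.

covariance of B and Q = 432.08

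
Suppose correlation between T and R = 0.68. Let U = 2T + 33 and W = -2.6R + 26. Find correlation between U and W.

correlation between U and W = -0.68

Linear rescalings preserve |correlation|; the slopes 2 and -2.6 have opposite signs, so the correlation flips sign: correlation between U and W = −correlation between T and R = -0.68.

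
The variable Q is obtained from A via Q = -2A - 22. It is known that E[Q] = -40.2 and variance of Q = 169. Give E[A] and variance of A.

From Q = -2A - 22: E[Q] = a·E[A] + b, so E[A] = (E[Q] − b)/a = (-40.2 − (-22))/(-2) = 9.1.
variance of Q = a²·variance of A, so variance of A = 169/(-2)² = 42.25.

E[A] = 9.1, variance of A = 42.25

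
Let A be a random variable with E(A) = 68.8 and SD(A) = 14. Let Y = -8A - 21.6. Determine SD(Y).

Y = -8A - 21.6 is linear with a = -8, b = -21.6.
SD(Y) = |a|·SD(A) = |-8|·14 = 112.

SD(Y) = 112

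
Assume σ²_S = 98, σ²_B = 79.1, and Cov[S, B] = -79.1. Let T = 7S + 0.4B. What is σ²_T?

σ²_T = 4371.696

σ²_T = a²·σ²_S + b²·σ²_B + 2ab·Cov[S, B] with a = 7, b = 0.4.
= 7²·98 + 0.4²·79.1 + 2·7·0.4·(-79.1)
= 4802 + 12.656 + (-442.96) = 4371.696.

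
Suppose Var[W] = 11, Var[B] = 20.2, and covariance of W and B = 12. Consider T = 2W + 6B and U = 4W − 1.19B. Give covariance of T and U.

covariance of T and U = 203.212

By bilinearity, covariance of T and U = ac·Var[W] + bd·Var[B] + (ad+bc)·covariance of W and B, with a=2, b=6, c=4, d=-1.19.
ac·Var[W] = 2·4·11 = 88
bd·Var[B] = 6·(-1.19)·20.2 = -144.228
(ad+bc)·covariance of W and B = (21.62)·12 = 259.44
covariance of T and U = 88 + (-144.228) + 259.44 = 203.212.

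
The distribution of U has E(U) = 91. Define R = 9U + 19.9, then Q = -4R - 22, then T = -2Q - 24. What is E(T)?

E(T) = 6731.2

E(R) = 9·91 + 19.9 = 838.9.
E(Q) = (-4)·838.9 + (-22) = -3377.6.
E(T) = (-2)·(-3377.6) + (-24) = 6731.2.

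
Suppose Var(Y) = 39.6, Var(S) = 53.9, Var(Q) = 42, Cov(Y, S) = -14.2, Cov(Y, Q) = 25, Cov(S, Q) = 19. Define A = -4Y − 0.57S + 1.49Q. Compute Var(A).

Var(A) = 349.33091

Var(A) = a²·Var(Y) + b²·Var(S) + c²·Var(Q) + 2ab·Cov(Y, S) + 2ac·Cov(Y, Q) + 2bc·Cov(S, Q), with a = -4, b = -0.57, c = 1.49.
= 633.6 + 17.51211 + 93.2442 + (-64.752) + (-298) + (-32.2734)
= 349.33091.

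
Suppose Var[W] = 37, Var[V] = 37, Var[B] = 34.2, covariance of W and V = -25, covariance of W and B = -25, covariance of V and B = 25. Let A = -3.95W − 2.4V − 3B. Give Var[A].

Var[A] = a²·Var[W] + b²·Var[V] + c²·Var[B] + 2ab·covariance of W and V + 2ac·covariance of W and B + 2bc·covariance of V and B, with a = -3.95, b = -2.4, c = -3.
= 577.2925 + 213.12 + 307.8 + (-474) + (-592.5) + 360
= 391.7125.

Var[A] = 391.7125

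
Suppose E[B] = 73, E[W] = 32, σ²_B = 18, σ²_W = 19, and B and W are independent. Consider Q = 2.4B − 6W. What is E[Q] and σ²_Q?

E[Q] = 2.4·E[B] + (-6)·E[W] = 2.4·73 + (-6)·32 = -16.8.
σ²_Q = a²·σ²_B + b²·σ²_W + 2ab·Cov(B, W) with a = 2.4, b = -6.
Independence gives Cov(B, W) = 0.
= 2.4²·18 + (-6)²·19 + 2·2.4·(-6)·0
= 103.68 + 684 + 0 = 787.68.

E[Q] = -16.8, σ²_Q = 787.68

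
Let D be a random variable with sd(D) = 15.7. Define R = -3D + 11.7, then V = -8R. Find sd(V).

sd(V) = 376.8

sd(R) = |-3|·15.7 = 47.1.
sd(V) = |-8|·47.1 = 376.8.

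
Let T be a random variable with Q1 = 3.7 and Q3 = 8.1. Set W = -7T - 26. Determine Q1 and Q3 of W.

a = -7 < 0 reverses order: Q1(W) comes from Q3(T), Q3(W) from Q1(T).
Q1(W) = (-7)·8.1 + (-26) = -82.7; Q3(W) = (-7)·3.7 + (-26) = -51.9.

Q1(W) = -82.7, Q3(W) = -51.9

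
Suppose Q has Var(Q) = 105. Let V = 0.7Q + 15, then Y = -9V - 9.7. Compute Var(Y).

Var(Y) = 4167.45

Var(V) = 0.7²·105 = 51.45.
Var(Y) = (-9)²·51.45 = 4167.45.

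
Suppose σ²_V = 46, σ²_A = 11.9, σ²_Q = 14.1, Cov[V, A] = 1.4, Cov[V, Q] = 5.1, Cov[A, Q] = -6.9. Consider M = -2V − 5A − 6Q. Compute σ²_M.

σ²_M = a²·σ²_V + b²·σ²_A + c²·σ²_Q + 2ab·Cov[V, A] + 2ac·Cov[V, Q] + 2bc·Cov[A, Q], with a = -2, b = -5, c = -6.
= 184 + 297.5 + 507.6 + 28 + 122.4 + (-414)
= 725.5.

σ²_M = 725.5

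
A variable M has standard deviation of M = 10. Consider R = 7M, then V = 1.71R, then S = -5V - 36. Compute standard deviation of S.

standard deviation of R = |7|·10 = 70.
standard deviation of V = |1.71|·70 = 119.7.
standard deviation of S = |-5|·119.7 = 598.5.

standard deviation of S = 598.5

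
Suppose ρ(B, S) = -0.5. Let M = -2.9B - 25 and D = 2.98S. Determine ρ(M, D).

ρ(M, D) = 0.5

Linear rescalings preserve |correlation|; the slopes -2.9 and 2.98 have opposite signs, so the correlation flips sign: ρ(M, D) = −ρ(B, S) = 0.5.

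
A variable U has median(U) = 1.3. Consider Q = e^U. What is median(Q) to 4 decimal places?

e^U is monotone on this domain, so median(Q) = exp(1.3) ≈ 3.6693.

median(Q) = 3.6693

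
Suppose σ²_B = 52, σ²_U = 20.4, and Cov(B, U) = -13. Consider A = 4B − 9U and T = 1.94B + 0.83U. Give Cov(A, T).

By bilinearity, Cov(A, T) = ac·σ²_B + bd·σ²_U + (ad+bc)·Cov(B, U), with a=4, b=-9, c=1.94, d=0.83.
ac·σ²_B = 4·1.94·52 = 403.52
bd·σ²_U = (-9)·0.83·20.4 = -152.388
(ad+bc)·Cov(B, U) = (-14.14)·(-13) = 183.82
Cov(A, T) = 403.52 + (-152.388) + 183.82 = 434.952.

Cov(A, T) = 434.952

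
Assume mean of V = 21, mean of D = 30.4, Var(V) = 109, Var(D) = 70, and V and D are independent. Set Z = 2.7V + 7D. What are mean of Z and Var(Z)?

mean of Z = 2.7·mean of V + 7·mean of D = 2.7·21 + 7·30.4 = 269.5.
Var(Z) = a²·Var(V) + b²·Var(D) + 2ab·covariance of V and D with a = 2.7, b = 7.
Independence gives covariance of V and D = 0.
= 2.7²·109 + 7²·70 + 2·2.7·7·0
= 794.61 + 3430 + 0 = 4224.61.

mean of Z = 269.5, Var(Z) = 4224.61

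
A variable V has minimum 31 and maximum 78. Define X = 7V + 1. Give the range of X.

Range of V = 78 − 31 = 47.
Range(X) = |a|·Range(V) = |7|·47 = 329.

Range(X) = 329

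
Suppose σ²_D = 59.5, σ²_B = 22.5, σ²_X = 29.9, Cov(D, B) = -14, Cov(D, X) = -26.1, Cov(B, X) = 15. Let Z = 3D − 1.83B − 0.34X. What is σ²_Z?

σ²_Z = a²·σ²_D + b²·σ²_B + c²·σ²_X + 2ab·Cov(D, B) + 2ac·Cov(D, X) + 2bc·Cov(B, X), with a = 3, b = -1.83, c = -0.34.
= 535.5 + 75.35025 + 3.45644 + 153.72 + 53.244 + 18.666
= 839.93669.

σ²_Z = 839.93669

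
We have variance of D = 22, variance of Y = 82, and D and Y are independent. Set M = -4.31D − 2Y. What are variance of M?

variance of M = a²·variance of D + b²·variance of Y + 2ab·Cov(D, Y) with a = -4.31, b = -2.
Independence gives Cov(D, Y) = 0.
= (-4.31)²·22 + (-2)²·82 + 2·(-4.31)·(-2)·0
= 408.6742 + 328 + 0 = 736.6742.

variance of M = 736.6742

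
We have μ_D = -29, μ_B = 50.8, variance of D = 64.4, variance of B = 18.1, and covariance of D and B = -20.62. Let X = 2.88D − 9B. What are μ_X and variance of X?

μ_X = 2.88·μ_D + (-9)·μ_B = 2.88·(-29) + (-9)·50.8 = -540.72.
variance of X = a²·variance of D + b²·variance of B + 2ab·covariance of D and B with a = 2.88, b = -9.
= 2.88²·64.4 + (-9)²·18.1 + 2·2.88·(-9)·(-20.62)
= 534.15936 + 1466.1 + 1068.9408 = 3069.20016.

μ_X = -540.72, variance of X = 3069.20016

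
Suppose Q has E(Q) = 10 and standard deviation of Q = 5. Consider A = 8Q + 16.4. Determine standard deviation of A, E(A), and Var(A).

A = 8Q + 16.4 is linear with a = 8, b = 16.4.
standard deviation of A = |a|·standard deviation of Q = |8|·5 = 40.
E(A) = a·E(Q) + b = 8·10 + 16.4 = 96.4.
Var(Q) = 5² = 25.
Var(A) = a²·Var(Q) = 8²·25 = 1600 (the additive constant 16.4 does not affect variance).

standard deviation of A = 40, E(A) = 96.4, Var(A) = 1600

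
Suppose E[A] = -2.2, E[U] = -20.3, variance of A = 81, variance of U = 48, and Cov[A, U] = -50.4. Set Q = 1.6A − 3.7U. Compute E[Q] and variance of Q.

E[Q] = 71.59, variance of Q = 1461.216

E[Q] = 1.6·E[A] + (-3.7)·E[U] = 1.6·(-2.2) + (-3.7)·(-20.3) = 71.59.
variance of Q = a²·variance of A + b²·variance of U + 2ab·Cov[A, U] with a = 1.6, b = -3.7.
= 1.6²·81 + (-3.7)²·48 + 2·1.6·(-3.7)·(-50.4)
= 207.36 + 657.12 + 596.736 = 1461.216.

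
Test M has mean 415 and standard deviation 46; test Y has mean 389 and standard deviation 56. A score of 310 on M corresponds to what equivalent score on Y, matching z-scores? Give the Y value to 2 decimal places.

Y = 261.17

z = (310 − 415)/46 ≈ -2.2826.
Y = 389 + z·56 = 389 + (310 − 415)·56/46 ≈ 261.17.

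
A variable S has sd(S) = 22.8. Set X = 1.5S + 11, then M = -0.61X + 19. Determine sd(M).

sd(M) = 20.862

sd(X) = |1.5|·22.8 = 34.2.
sd(M) = |-0.61|·34.2 = 20.862.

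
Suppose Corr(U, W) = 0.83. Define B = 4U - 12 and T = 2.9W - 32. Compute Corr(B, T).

Corr(B, T) = 0.83

Linear rescalings preserve correlation up to sign; here the slopes 4 and 2.9 have the same sign, so Corr(B, T) = Corr(U, W) = 0.83.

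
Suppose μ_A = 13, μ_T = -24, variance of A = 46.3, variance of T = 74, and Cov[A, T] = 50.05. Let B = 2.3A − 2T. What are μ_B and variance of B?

μ_B = 2.3·μ_A + (-2)·μ_T = 2.3·13 + (-2)·(-24) = 77.9.
variance of B = a²·variance of A + b²·variance of T + 2ab·Cov[A, T] with a = 2.3, b = -2.
= 2.3²·46.3 + (-2)²·74 + 2·2.3·(-2)·50.05
= 244.927 + 296 + (-460.46) = 80.467.

μ_B = 77.9, variance of B = 80.467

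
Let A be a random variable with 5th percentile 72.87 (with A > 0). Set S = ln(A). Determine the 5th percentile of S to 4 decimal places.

ln(A) is increasing, so P_{5}(S) = g(P_{5}(A)) ≈ 4.2887.

5th percentile of S = 4.2887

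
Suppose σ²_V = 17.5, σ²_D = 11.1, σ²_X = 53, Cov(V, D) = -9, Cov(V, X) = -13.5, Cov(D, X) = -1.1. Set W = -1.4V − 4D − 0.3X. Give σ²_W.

σ²_W = 101.89

σ²_W = a²·σ²_V + b²·σ²_D + c²·σ²_X + 2ab·Cov(V, D) + 2ac·Cov(V, X) + 2bc·Cov(D, X), with a = -1.4, b = -4, c = -0.3.
= 34.3 + 177.6 + 4.77 + (-100.8) + (-11.34) + (-2.64)
= 101.89.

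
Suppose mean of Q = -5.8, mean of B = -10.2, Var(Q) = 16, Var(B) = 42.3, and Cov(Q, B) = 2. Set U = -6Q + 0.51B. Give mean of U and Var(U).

mean of U = 29.598, Var(U) = 574.76223

mean of U = (-6)·mean of Q + 0.51·mean of B = (-6)·(-5.8) + 0.51·(-10.2) = 29.598.
Var(U) = a²·Var(Q) + b²·Var(B) + 2ab·Cov(Q, B) with a = -6, b = 0.51.
= (-6)²·16 + 0.51²·42.3 + 2·(-6)·0.51·2
= 576 + 11.00223 + (-12.24) = 574.76223.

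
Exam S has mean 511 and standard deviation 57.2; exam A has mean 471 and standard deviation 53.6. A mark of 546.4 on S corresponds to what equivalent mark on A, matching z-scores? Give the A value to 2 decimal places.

A = 504.17

z = (546.4 − 511)/57.2 ≈ 0.6189.
A = 471 + z·53.6 = 471 + (546.4 − 511)·53.6/57.2 ≈ 504.17.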